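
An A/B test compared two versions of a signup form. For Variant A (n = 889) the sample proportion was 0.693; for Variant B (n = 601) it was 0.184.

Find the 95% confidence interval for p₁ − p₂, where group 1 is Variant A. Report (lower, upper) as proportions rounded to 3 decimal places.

(0.466, 0.552)

The two standard errors are √(0.6930×0.3070/889) = 0.01547 and √(0.1840×0.8160/601) = 0.01581.
Because the samples are independent, SE_diff = √(0.01547² + 0.01581²) = 0.02212.
Using z* = 1.960 for 95%, ME = 1.960 × 0.02212 = 0.04336.
p̂₁ − p̂₂ = 0.5090; interval 0.5090 ± 0.04336 gives (0.466, 0.552).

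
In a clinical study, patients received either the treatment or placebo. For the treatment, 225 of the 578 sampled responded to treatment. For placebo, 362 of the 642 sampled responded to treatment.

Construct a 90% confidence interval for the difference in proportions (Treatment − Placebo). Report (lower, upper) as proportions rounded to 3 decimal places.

(-0.221, -0.128)

p̂₁ = 225/578 = 0.3893 and p̂₂ = 362/642 = 0.5639.
SE₁ = √(p̂₁(1−p̂₁)/n₁) = √(0.3893·0.6107/578) = 0.02028; SE₂ = √(0.5639·0.4361/642) = 0.01957.
Independent samples: SE of the difference = √(SE₁² + SE₂²) = √(0.0004112784 + 0.0003829849) = 0.02818.
z* for 90% confidence is 1.645, so the margin of error is 1.645 × 0.02818 = 0.04636.
Point estimate p̂₁ − p̂₂ = 0.3893 − 0.5639 = -0.1746.
-0.1746 ± 0.04636 → (-0.221, -0.128).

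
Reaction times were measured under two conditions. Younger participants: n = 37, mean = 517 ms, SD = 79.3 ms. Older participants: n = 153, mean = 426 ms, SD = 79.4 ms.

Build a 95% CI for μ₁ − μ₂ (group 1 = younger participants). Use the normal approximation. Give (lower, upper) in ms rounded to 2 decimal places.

(62.52, 119.48)

Per-group SEs: s₁/√n₁ = 79.3/√37 = 13.0368, s₂/√n₂ = 79.4/√153 = 6.4191.
Unpooled SE of the difference: √(169.95815424 + 41.20484481) = 14.5314.
Margin of error = z* · SE = 1.960 × 14.5314 = 28.4815.
x̄₁ − x̄₂ = 517 − 426 = 91.0000.
CI: 91.0000 ± 28.4815 = (62.52, 119.48).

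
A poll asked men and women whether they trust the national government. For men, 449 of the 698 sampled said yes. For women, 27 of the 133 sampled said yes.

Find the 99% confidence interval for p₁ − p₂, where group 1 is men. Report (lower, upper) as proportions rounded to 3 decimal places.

Sample proportions: 449/698 = 0.6433, 27/133 = 0.2030.
Each SE is √(p̂(1−p̂)/n): √(0.6433·0.3567/698) = 0.01813 and √(0.2030·0.7970/133) = 0.03488.
SE(p̂₁ − p̂₂) = √(SE₁² + SE₂²) = √(0.0003286969 + 0.0012166144) = 0.03931, since the two samples are independent.
At 99% confidence z* = 2.576; margin = 2.576 × 0.03931 = 0.10126.
The difference is 0.6433 − 0.2030 = 0.4403, so the interval is 0.4403 ± 0.10126 = (0.339, 0.542).

(0.339, 0.542)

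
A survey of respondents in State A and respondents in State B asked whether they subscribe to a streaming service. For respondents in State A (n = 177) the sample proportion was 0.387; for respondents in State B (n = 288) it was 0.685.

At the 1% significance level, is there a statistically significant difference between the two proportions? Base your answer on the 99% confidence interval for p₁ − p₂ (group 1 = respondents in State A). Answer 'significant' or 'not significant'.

significant

SE₁ = √(p̂₁(1−p̂₁)/n₁) = √(0.3870·0.6130/177) = 0.03661; SE₂ = √(0.6850·0.3150/288) = 0.02737.
Independent samples: SE of the difference = √(SE₁² + SE₂²) = √(0.0013402921 + 0.0007491169) = 0.04571.
z* for 99% confidence is 2.576, so the margin of error is 2.576 × 0.04571 = 0.11775.
Point estimate p̂₁ − p̂₂ = 0.3870 − 0.6850 = -0.2980.
-0.2980 ± 0.11775 → (-0.41575, -0.18025).
The interval (-0.41575, -0.18025) does not contain 0, so the difference is significant.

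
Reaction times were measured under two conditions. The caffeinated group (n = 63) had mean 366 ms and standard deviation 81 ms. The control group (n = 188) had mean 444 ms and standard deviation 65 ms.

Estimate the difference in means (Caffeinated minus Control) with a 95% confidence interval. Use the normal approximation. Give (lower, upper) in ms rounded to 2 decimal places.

SE₁ = s₁/√n₁ = 81/√63 = 10.2050; SE₂ = 65/√188 = 4.7406.
Independent samples, unequal variances: SE_diff = √(SE₁² + SE₂²) = √(104.142025 + 22.47328836) = 11.2523.
z* = 1.960, so margin of error = 1.960 × 11.2523 = 22.0545.
Difference in means = 366 − 444 = -78.0000.
-78.0000 ± 22.0545 → (-100.05, -55.95).

(-100.05, -55.95)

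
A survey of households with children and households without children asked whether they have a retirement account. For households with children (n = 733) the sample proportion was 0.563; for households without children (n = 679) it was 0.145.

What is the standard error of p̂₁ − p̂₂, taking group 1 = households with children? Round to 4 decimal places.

0.0228

SE₁ = √(p̂₁(1−p̂₁)/n₁) = √(0.5630·0.4370/733) = 0.01832; SE₂ = √(0.1450·0.8550/679) = 0.01351.
Independent samples: SE of the difference = √(SE₁² + SE₂²) = √(0.0003356224 + 0.0001825201) = 0.02276.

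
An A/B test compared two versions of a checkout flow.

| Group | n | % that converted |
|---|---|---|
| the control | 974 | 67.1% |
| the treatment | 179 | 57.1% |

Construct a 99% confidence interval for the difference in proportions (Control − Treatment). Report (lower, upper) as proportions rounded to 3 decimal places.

The two standard errors are √(0.6710×0.3290/974) = 0.01505 and √(0.5710×0.4290/179) = 0.03699.
Because the samples are independent, SE_diff = √(0.01505² + 0.03699²) = 0.03993.
Using z* = 2.576 for 99%, ME = 2.576 × 0.03993 = 0.10286.
p̂₁ − p̂₂ = 0.1000; interval 0.1000 ± 0.10286 gives (-0.003, 0.203).

(-0.003, 0.203)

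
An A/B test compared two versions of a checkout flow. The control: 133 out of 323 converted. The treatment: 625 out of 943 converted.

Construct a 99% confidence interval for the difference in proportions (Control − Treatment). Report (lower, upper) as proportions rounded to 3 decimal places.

(-0.332, -0.170)

Sample proportions: 133/323 = 0.4118, 625/943 = 0.6628.
Each SE is √(p̂(1−p̂)/n): √(0.4118·0.5882/323) = 0.02738 and √(0.6628·0.3372/943) = 0.01539.
SE(p̂₁ − p̂₂) = √(SE₁² + SE₂²) = √(0.0007496644 + 0.0002368521) = 0.03141, since the two samples are independent.
At 99% confidence z* = 2.576; margin = 2.576 × 0.03141 = 0.08091.
The difference is 0.4118 − 0.6628 = -0.2510, so the interval is -0.2510 ± 0.08091 = (-0.332, -0.170).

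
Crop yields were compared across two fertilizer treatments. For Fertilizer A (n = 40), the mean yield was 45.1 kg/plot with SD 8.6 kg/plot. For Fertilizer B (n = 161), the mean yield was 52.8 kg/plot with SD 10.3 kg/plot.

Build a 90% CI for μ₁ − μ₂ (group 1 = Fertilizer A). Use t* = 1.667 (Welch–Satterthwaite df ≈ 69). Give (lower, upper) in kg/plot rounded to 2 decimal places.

Per-group SEs: s₁/√n₁ = 8.6/√40 = 1.3598, s₂/√n₂ = 10.3/√161 = 0.8118.
Unpooled SE of the difference: √(1.84905604 + 0.65901924) = 1.5837.
Margin of error = t* · SE = 1.667 × 1.5837 = 2.6400.
x̄₁ − x̄₂ = 45.1 − 52.8 = -7.7000.
CI: -7.7000 ± 2.6400 = (-10.34, -5.06).

(-10.34, -5.06)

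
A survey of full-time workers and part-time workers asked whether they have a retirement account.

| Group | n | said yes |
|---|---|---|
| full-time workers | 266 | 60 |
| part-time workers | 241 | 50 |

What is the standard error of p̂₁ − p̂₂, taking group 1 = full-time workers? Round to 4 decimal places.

0.0366

Sample proportions: 60/266 = 0.2256, 50/241 = 0.2075.
Each SE is √(p̂(1−p̂)/n): √(0.2256·0.7744/266) = 0.02563 and √(0.2075·0.7925/241) = 0.02612.
SE(p̂₁ − p̂₂) = √(SE₁² + SE₂²) = √(0.0006568969 + 0.0006822544) = 0.03659, since the two samples are independent.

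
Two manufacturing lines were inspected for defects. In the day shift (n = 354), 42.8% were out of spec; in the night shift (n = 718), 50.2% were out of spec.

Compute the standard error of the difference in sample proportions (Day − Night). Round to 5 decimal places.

0.03225

SE₁ = √(p̂₁(1−p̂₁)/n₁) = √(0.4280·0.5720/354) = 0.02630; SE₂ = √(0.5020·0.4980/718) = 0.01866.
Independent samples: SE of the difference = √(SE₁² + SE₂²) = √(0.00069169 + 0.0003481956) = 0.03225.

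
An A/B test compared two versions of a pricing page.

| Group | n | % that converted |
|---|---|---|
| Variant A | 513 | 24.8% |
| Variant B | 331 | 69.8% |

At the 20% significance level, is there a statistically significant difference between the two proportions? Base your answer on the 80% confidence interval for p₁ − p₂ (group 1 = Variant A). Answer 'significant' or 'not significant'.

significant

Each SE is √(p̂(1−p̂)/n): √(0.2480·0.7520/513) = 0.01907 and √(0.6980·0.3020/331) = 0.02524.
SE(p̂₁ − p̂₂) = √(SE₁² + SE₂²) = √(0.0003636649 + 0.0006370576) = 0.03163, since the two samples are independent.
At 80% confidence z* = 1.282; margin = 1.282 × 0.03163 = 0.04055.
The difference is 0.2480 − 0.6980 = -0.4500, so the interval is -0.4500 ± 0.04055 = (-0.49055, -0.40945).
The interval (-0.49055, -0.40945) does not contain 0, so the difference is significant.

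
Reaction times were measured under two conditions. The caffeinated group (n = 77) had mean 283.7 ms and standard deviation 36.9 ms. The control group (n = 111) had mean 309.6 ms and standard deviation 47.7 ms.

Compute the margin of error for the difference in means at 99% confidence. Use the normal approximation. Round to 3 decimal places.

SE₁ = s₁/√n₁ = 36.9/√77 = 4.2051; SE₂ = 47.7/√111 = 4.5275.
Independent samples, unequal variances: SE_diff = √(SE₁² + SE₂²) = √(17.68286601 + 20.49825625) = 6.1791.
z* = 2.576, so margin of error = 2.576 × 6.1791 = 15.9174.

15.917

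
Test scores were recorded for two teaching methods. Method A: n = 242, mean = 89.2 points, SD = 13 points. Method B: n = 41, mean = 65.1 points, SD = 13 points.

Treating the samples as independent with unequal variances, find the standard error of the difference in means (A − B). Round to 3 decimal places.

SE₁ = s₁/√n₁ = 13/√242 = 0.8357; SE₂ = 13/√41 = 2.0303.
Independent samples, unequal variances: SE_diff = √(SE₁² + SE₂²) = √(0.69839449 + 4.12211809) = 2.1956.

2.196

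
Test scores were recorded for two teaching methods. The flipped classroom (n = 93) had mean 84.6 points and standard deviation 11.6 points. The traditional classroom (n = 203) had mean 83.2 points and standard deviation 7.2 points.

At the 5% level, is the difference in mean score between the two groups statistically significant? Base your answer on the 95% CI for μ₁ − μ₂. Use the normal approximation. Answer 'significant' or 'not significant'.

not significant

Standard errors of each mean: 11.6/√93 = 1.2029 and 7.2/√203 = 0.5053.
SE(x̄₁ − x̄₂) = √(1.2029² + 0.5053²) = 1.3047 for independent samples with unequal variances.
With z* = 1.960, the margin is 1.960 × 1.3047 = 2.5572.
x̄₁ − x̄₂ = 84.6 − 83.2 = 1.4000; the interval is 1.4000 ± 2.5572 = (-1.1572, 3.9572).
The interval (-1.1572, 3.9572) contains 0, so the difference is not significant.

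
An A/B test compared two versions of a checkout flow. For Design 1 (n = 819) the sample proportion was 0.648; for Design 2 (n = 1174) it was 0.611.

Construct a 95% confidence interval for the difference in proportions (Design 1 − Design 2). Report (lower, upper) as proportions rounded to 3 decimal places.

Each SE is √(p̂(1−p̂)/n): √(0.6480·0.3520/819) = 0.01669 and √(0.6110·0.3890/1174) = 0.01423.
SE(p̂₁ − p̂₂) = √(SE₁² + SE₂²) = √(0.0002785561 + 0.0002024929) = 0.02193, since the two samples are independent.
At 95% confidence z* = 1.960; margin = 1.960 × 0.02193 = 0.04298.
The difference is 0.6480 − 0.6110 = 0.0370, so the interval is 0.0370 ± 0.04298 = (-0.006, 0.080).

(-0.006, 0.080)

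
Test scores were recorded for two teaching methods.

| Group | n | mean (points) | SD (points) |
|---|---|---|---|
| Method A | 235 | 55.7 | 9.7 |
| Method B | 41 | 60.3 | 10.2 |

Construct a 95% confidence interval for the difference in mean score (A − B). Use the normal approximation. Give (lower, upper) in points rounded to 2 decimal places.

SE₁ = s₁/√n₁ = 9.7/√235 = 0.6328; SE₂ = 10.2/√41 = 1.5930.
Independent samples, unequal variances: SE_diff = √(SE₁² + SE₂²) = √(0.40043584 + 2.537649) = 1.7141.
z* = 1.960, so margin of error = 1.960 × 1.7141 = 3.3596.
Difference in means = 55.7 − 60.3 = -4.6000.
-4.6000 ± 3.3596 → (-7.96, -1.24).

(-7.96, -1.24)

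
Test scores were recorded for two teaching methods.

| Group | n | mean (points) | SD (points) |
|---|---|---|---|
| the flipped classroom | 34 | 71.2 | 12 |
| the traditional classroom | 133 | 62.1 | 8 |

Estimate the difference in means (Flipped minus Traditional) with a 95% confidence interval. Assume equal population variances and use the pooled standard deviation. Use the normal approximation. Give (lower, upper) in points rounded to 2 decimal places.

(5.73, 12.47)

Pooled variance s_p² = [33·12² + 132·8²] / (34+133−2) = 80.0000, so s_p = 8.9443.
SE_diff = s_p·√(1/n₁ + 1/n₂) = 8.9443·√(1/34 + 1/133) = 1.7189.
z* = 1.960; margin = 1.960 × 1.7189 = 3.3690.
Difference = 71.2 − 62.1 = 9.1000.
9.1000 ± 3.3690 → (5.73, 12.47).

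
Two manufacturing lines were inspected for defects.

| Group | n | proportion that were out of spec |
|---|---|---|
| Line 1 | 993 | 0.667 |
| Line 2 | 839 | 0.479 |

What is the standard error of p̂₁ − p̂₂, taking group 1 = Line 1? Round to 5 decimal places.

The two standard errors are √(0.6670×0.3330/993) = 0.01496 and √(0.4790×0.5210/839) = 0.01725.
Because the samples are independent, SE_diff = √(0.01496² + 0.01725²) = 0.02283.

0.02283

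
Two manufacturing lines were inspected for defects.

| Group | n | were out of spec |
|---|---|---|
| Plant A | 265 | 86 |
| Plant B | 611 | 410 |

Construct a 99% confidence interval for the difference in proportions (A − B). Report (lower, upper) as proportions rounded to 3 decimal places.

(-0.435, -0.258)

First, p̂₁ = 86/265 = 0.3245; p̂₂ = 410/611 = 0.6710.
The two standard errors are √(0.3245×0.6755/265) = 0.02876 and √(0.6710×0.3290/611) = 0.01901.
Because the samples are independent, SE_diff = √(0.02876² + 0.01901²) = 0.03447.
Using z* = 2.576 for 99%, ME = 2.576 × 0.03447 = 0.08879.
p̂₁ − p̂₂ = -0.3465; interval -0.3465 ± 0.08879 gives (-0.435, -0.258).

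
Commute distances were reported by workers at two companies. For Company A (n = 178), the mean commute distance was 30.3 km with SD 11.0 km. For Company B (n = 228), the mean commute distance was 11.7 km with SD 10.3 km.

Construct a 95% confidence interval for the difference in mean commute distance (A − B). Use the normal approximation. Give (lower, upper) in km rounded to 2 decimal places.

(16.50, 20.70)

Standard errors of each mean: 11.0/√178 = 0.8245 and 10.3/√228 = 0.6821.
SE(x̄₁ − x̄₂) = √(0.8245² + 0.6821²) = 1.0701 for independent samples with unequal variances.
With z* = 1.960, the margin is 1.960 × 1.0701 = 2.0974.
x̄₁ − x̄₂ = 30.3 − 11.7 = 18.6000; the interval is 18.6000 ± 2.0974 = (16.50, 20.70).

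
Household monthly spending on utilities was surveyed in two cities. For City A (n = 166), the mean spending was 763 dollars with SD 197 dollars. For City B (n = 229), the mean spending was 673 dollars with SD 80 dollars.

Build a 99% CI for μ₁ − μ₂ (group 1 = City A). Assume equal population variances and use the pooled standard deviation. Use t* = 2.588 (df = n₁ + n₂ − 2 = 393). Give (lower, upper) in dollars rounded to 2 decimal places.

s_p = √[((n₁−1)s₁² + (n₂−1)s₂²)/(n₁+n₂−2)] = √[(165·197² + 228·80²)/393] = 141.4455.
SE = 141.4455·√(1/166 + 1/229) = 14.4184.
With t* = 2.588, margin = 2.588 × 14.4184 = 37.3148.
x̄₁ − x̄₂ = 763 − 673 = 90.0000; interval 90.0000 ± 37.3148 = (52.69, 127.31).

(52.69, 127.31)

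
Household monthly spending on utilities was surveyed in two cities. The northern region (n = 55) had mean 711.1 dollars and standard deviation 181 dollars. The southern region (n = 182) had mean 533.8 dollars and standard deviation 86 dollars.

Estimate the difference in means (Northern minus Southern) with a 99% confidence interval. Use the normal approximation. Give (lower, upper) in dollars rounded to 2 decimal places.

(112.32, 242.28)

Standard errors of each mean: 181/√55 = 24.4060 and 86/√182 = 6.3747.
SE(x̄₁ − x̄₂) = √(24.4060² + 6.3747²) = 25.2248 for independent samples with unequal variances.
With z* = 2.576, the margin is 2.576 × 25.2248 = 64.9791.
x̄₁ − x̄₂ = 711.1 − 533.8 = 177.3000; the interval is 177.3000 ± 64.9791 = (112.32, 242.28).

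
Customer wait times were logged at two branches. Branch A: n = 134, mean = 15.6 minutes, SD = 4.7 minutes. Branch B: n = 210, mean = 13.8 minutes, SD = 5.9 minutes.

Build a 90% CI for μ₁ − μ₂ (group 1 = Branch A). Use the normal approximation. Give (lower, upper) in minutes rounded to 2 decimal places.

(0.85, 2.75)

SE₁ = s₁/√n₁ = 4.7/√134 = 0.4060; SE₂ = 5.9/√210 = 0.4071.
Independent samples, unequal variances: SE_diff = √(SE₁² + SE₂²) = √(0.164836 + 0.16573041) = 0.5749.
z* = 1.645, so margin of error = 1.645 × 0.5749 = 0.9457.
Difference in means = 15.6 − 13.8 = 1.8000.
1.8000 ± 0.9457 → (0.85, 2.75).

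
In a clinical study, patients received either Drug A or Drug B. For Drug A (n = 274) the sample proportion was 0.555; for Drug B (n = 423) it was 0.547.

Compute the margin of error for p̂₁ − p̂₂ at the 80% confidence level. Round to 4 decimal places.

0.0494

SE₁ = √(p̂₁(1−p̂₁)/n₁) = √(0.5550·0.4450/274) = 0.03002; SE₂ = √(0.5470·0.4530/423) = 0.02420.
Independent samples: SE of the difference = √(SE₁² + SE₂²) = √(0.0009012004 + 0.00058564) = 0.03856.
z* for 80% confidence is 1.282, so the margin of error is 1.282 × 0.03856 = 0.04943.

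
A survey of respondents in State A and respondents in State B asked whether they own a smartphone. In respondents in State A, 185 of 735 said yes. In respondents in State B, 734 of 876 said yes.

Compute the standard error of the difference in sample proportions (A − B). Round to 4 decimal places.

0.0203

p̂₁ = 185/735 = 0.2517 and p̂₂ = 734/876 = 0.8379.
SE₁ = √(p̂₁(1−p̂₁)/n₁) = √(0.2517·0.7483/735) = 0.01601; SE₂ = √(0.8379·0.1621/876) = 0.01245.
Independent samples: SE of the difference = √(SE₁² + SE₂²) = √(0.0002563201 + 0.0001550025) = 0.02028.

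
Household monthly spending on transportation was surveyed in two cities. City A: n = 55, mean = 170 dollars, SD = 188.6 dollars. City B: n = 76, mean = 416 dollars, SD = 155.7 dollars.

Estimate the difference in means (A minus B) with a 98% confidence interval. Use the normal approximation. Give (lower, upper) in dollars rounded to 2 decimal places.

Per-group SEs: s₁/√n₁ = 188.6/√55 = 25.4308, s₂/√n₂ = 155.7/√76 = 17.8600.
Unpooled SE of the difference: √(646.72558864 + 318.9796) = 31.0758.
Margin of error = z* · SE = 2.326 × 31.0758 = 72.2823.
x̄₁ − x̄₂ = 170 − 416 = -246.0000.
CI: -246.0000 ± 72.2823 = (-318.28, -173.72).

(-318.28, -173.72)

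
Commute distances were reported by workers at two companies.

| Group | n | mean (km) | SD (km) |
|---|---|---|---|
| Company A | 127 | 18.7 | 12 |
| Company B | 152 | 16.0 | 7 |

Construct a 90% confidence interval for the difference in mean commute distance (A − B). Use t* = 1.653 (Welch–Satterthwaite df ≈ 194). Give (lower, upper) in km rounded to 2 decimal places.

(0.71, 4.69)

Per-group SEs: s₁/√n₁ = 12/√127 = 1.0648, s₂/√n₂ = 7/√152 = 0.5678.
Unpooled SE of the difference: √(1.13379904 + 0.32239684) = 1.2067.
Margin of error = t* · SE = 1.653 × 1.2067 = 1.9947.
x̄₁ − x̄₂ = 18.7 − 16.0 = 2.7000.
CI: 2.7000 ± 1.9947 = (0.71, 4.69).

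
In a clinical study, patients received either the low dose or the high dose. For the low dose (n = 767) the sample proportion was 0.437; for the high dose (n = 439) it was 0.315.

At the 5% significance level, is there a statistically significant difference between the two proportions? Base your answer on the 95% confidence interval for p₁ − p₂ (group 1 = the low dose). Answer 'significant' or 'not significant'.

Each SE is √(p̂(1−p̂)/n): √(0.4370·0.5630/767) = 0.01791 and √(0.3150·0.6850/439) = 0.02217.
SE(p̂₁ − p̂₂) = √(SE₁² + SE₂²) = √(0.0003207681 + 0.0004915089) = 0.02850, since the two samples are independent.
At 95% confidence z* = 1.960; margin = 1.960 × 0.02850 = 0.05586.
The difference is 0.4370 − 0.3150 = 0.1220, so the interval is 0.1220 ± 0.05586 = (0.06614, 0.17786).
The interval (0.06614, 0.17786) does not contain 0, so the difference is significant.

significant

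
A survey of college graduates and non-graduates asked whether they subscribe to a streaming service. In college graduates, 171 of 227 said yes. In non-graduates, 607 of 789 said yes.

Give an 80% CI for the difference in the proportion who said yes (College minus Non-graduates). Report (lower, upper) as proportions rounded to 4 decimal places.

(-0.0574, 0.0254)

Sample proportions: 171/227 = 0.7533, 607/789 = 0.7693.
Each SE is √(p̂(1−p̂)/n): √(0.7533·0.2467/227) = 0.02861 and √(0.7693·0.2307/789) = 0.01500.
SE(p̂₁ − p̂₂) = √(SE₁² + SE₂²) = √(0.0008185321 + 0.000225) = 0.03230, since the two samples are independent.
At 80% confidence z* = 1.282; margin = 1.282 × 0.03230 = 0.04141.
The difference is 0.7533 − 0.7693 = -0.0160, so the interval is -0.0160 ± 0.04141 = (-0.0574, 0.0254).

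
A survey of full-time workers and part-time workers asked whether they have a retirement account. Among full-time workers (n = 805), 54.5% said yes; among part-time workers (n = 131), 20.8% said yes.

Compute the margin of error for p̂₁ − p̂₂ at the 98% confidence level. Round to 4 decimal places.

0.0920

Each SE is √(p̂(1−p̂)/n): √(0.5450·0.4550/805) = 0.01755 and √(0.2080·0.7920/131) = 0.03546.
SE(p̂₁ − p̂₂) = √(SE₁² + SE₂²) = √(0.0003080025 + 0.0012574116) = 0.03957, since the two samples are independent.
At 98% confidence z* = 2.326; margin = 2.326 × 0.03957 = 0.09204.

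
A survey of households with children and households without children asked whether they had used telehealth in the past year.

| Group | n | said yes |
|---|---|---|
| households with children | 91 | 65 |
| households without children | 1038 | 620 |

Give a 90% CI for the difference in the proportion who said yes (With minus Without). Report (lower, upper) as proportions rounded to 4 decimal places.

First, p̂₁ = 65/91 = 0.7143; p̂₂ = 620/1038 = 0.5973.
The two standard errors are √(0.7143×0.2857/91) = 0.04736 and √(0.5973×0.4027/1038) = 0.01522.
Because the samples are independent, SE_diff = √(0.04736² + 0.01522²) = 0.04975.
Using z* = 1.645 for 90%, ME = 1.645 × 0.04975 = 0.08184.
p̂₁ − p̂₂ = 0.1170; interval 0.1170 ± 0.08184 gives (0.0352, 0.1988).

(0.0352, 0.1988)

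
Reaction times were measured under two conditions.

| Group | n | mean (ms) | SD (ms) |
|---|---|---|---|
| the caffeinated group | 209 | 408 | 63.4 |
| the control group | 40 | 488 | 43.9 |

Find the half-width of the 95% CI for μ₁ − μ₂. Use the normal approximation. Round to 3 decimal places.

SE₁ = s₁/√n₁ = 63.4/√209 = 4.3855; SE₂ = 43.9/√40 = 6.9412.
Independent samples, unequal variances: SE_diff = √(SE₁² + SE₂²) = √(19.23261025 + 48.18025744) = 8.2105.
z* = 1.960, so margin of error = 1.960 × 8.2105 = 16.0926.

16.093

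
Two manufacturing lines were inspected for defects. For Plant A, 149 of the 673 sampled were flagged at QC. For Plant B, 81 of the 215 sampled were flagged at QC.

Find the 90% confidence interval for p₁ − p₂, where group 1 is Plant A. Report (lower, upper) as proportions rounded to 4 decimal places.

(-0.2157, -0.0949)

Sample proportions: 149/673 = 0.2214, 81/215 = 0.3767.
Each SE is √(p̂(1−p̂)/n): √(0.2214·0.7786/673) = 0.01600 and √(0.3767·0.6233/215) = 0.03305.
SE(p̂₁ − p̂₂) = √(SE₁² + SE₂²) = √(0.000256 + 0.0010923025) = 0.03672, since the two samples are independent.
At 90% confidence z* = 1.645; margin = 1.645 × 0.03672 = 0.06040.
The difference is 0.2214 − 0.3767 = -0.1553, so the interval is -0.1553 ± 0.06040 = (-0.2157, -0.0949).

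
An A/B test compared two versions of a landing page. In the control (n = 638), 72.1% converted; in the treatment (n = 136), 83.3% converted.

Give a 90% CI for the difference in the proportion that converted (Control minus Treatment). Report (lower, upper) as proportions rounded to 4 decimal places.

(-0.1722, -0.0518)

SE₁ = √(p̂₁(1−p̂₁)/n₁) = √(0.7210·0.2790/638) = 0.01776; SE₂ = √(0.8330·0.1670/136) = 0.03198.
Independent samples: SE of the difference = √(SE₁² + SE₂²) = √(0.0003154176 + 0.0010227204) = 0.03658.
z* for 90% confidence is 1.645, so the margin of error is 1.645 × 0.03658 = 0.06017.
Point estimate p̂₁ − p̂₂ = 0.7210 − 0.8330 = -0.1120.
-0.1120 ± 0.06017 → (-0.1722, -0.0518).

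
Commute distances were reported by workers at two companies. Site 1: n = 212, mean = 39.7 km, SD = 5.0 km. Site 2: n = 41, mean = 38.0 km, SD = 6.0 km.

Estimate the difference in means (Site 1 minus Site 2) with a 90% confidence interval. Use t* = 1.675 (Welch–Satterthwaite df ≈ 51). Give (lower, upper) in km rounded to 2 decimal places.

(0.03, 3.37)

SE₁ = s₁/√n₁ = 5.0/√212 = 0.3434; SE₂ = 6.0/√41 = 0.9370.
Independent samples, unequal variances: SE_diff = √(SE₁² + SE₂²) = √(0.11792356 + 0.877969) = 0.9979.
t* = 1.675, so margin of error = 1.675 × 0.9979 = 1.6715.
Difference in means = 39.7 − 38.0 = 1.7000.
1.7000 ± 1.6715 → (0.03, 3.37).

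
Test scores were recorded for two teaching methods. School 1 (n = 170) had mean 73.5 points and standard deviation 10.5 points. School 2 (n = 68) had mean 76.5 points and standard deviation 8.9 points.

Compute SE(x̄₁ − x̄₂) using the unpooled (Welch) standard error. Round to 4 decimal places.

Per-group SEs: s₁/√n₁ = 10.5/√170 = 0.8053, s₂/√n₂ = 8.9/√68 = 1.0793.
Unpooled SE of the difference: √(0.64850809 + 1.16488849) = 1.3466.

1.3466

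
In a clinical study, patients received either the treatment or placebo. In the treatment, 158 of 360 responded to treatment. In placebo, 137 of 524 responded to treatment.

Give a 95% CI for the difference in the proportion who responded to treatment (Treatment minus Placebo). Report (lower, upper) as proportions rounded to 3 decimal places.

Sample proportions: 158/360 = 0.4389, 137/524 = 0.2615.
Each SE is √(p̂(1−p̂)/n): √(0.4389·0.5611/360) = 0.02615 and √(0.2615·0.7385/524) = 0.01920.
SE(p̂₁ − p̂₂) = √(SE₁² + SE₂²) = √(0.0006838225 + 0.00036864) = 0.03244, since the two samples are independent.
At 95% confidence z* = 1.960; margin = 1.960 × 0.03244 = 0.06358.
The difference is 0.4389 − 0.2615 = 0.1774, so the interval is 0.1774 ± 0.06358 = (0.114, 0.241).

(0.114, 0.241)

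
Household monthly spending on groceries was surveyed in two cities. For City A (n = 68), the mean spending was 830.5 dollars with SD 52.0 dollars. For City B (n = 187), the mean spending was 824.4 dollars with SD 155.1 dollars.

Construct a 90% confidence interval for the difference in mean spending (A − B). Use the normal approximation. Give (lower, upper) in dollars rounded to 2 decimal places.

Per-group SEs: s₁/√n₁ = 52.0/√68 = 6.3059, s₂/√n₂ = 155.1/√187 = 11.3420.
Unpooled SE of the difference: √(39.76437481 + 128.640964) = 12.9771.
Margin of error = z* · SE = 1.645 × 12.9771 = 21.3473.
x̄₁ − x̄₂ = 830.5 − 824.4 = 6.1000.
CI: 6.1000 ± 21.3473 = (-15.25, 27.45).

(-15.25, 27.45)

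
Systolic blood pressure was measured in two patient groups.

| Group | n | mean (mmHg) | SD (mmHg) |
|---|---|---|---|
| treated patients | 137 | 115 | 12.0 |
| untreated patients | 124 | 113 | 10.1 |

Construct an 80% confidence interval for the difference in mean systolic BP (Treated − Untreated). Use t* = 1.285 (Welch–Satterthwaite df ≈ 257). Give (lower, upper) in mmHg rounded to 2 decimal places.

(0.24, 3.76)

Per-group SEs: s₁/√n₁ = 12.0/√137 = 1.0252, s₂/√n₂ = 10.1/√124 = 0.9070.
Unpooled SE of the difference: √(1.05103504 + 0.822649) = 1.3688.
Margin of error = t* · SE = 1.285 × 1.3688 = 1.7589.
x̄₁ − x̄₂ = 115 − 113 = 2.0000.
CI: 2.0000 ± 1.7589 = (0.24, 3.76).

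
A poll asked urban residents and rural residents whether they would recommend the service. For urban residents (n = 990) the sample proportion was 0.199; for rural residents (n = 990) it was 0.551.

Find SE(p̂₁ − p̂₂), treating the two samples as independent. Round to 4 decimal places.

0.0203

Each SE is √(p̂(1−p̂)/n): √(0.1990·0.8010/990) = 0.01269 and √(0.5510·0.4490/990) = 0.01581.
SE(p̂₁ − p̂₂) = √(SE₁² + SE₂²) = √(0.0001610361 + 0.0002499561) = 0.02027, since the two samples are independent.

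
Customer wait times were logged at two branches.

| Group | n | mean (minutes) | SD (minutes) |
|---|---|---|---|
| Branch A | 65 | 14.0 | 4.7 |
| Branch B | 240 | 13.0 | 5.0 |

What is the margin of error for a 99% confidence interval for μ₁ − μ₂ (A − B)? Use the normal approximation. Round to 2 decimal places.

Standard errors of each mean: 4.7/√65 = 0.5830 and 5.0/√240 = 0.3227.
SE(x̄₁ − x̄₂) = √(0.5830² + 0.3227²) = 0.6664 for independent samples with unequal variances.
With z* = 2.576, the margin is 2.576 × 0.6664 = 1.7166.

1.72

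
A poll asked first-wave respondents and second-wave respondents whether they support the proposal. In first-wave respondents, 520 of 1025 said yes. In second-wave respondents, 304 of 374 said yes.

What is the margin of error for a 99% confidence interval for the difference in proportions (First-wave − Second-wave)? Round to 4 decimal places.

p̂₁ = 520/1025 = 0.5073 and p̂₂ = 304/374 = 0.8128.
SE₁ = √(p̂₁(1−p̂₁)/n₁) = √(0.5073·0.4927/1025) = 0.01562; SE₂ = √(0.8128·0.1872/374) = 0.02017.
Independent samples: SE of the difference = √(SE₁² + SE₂²) = √(0.0002439844 + 0.0004068289) = 0.02551.
z* for 99% confidence is 2.576, so the margin of error is 2.576 × 0.02551 = 0.06571.

0.0657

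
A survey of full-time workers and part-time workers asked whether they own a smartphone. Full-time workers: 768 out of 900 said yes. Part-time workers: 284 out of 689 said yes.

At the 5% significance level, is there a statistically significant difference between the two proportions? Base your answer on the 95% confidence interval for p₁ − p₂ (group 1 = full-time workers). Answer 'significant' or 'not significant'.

p̂₁ = 768/900 = 0.8533 and p̂₂ = 284/689 = 0.4122.
SE₁ = √(p̂₁(1−p̂₁)/n₁) = √(0.8533·0.1467/900) = 0.01179; SE₂ = √(0.4122·0.5878/689) = 0.01875.
Independent samples: SE of the difference = √(SE₁² + SE₂²) = √(0.0001390041 + 0.0003515625) = 0.02215.
z* for 95% confidence is 1.960, so the margin of error is 1.960 × 0.02215 = 0.04341.
Point estimate p̂₁ − p̂₂ = 0.8533 − 0.4122 = 0.4411.
0.4411 ± 0.04341 → (0.39769, 0.48451).
The interval (0.39769, 0.48451) does not contain 0, so the difference is significant.

significant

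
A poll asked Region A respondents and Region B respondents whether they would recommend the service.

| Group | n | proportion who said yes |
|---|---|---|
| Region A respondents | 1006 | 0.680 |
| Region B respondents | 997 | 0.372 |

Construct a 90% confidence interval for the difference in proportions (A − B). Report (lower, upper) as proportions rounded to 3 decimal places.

Each SE is √(p̂(1−p̂)/n): √(0.6800·0.3200/1006) = 0.01471 and √(0.3720·0.6280/997) = 0.01531.
SE(p̂₁ − p̂₂) = √(SE₁² + SE₂²) = √(0.0002163841 + 0.0002343961) = 0.02123, since the two samples are independent.
At 90% confidence z* = 1.645; margin = 1.645 × 0.02123 = 0.03492.
The difference is 0.6800 − 0.3720 = 0.3080, so the interval is 0.3080 ± 0.03492 = (0.273, 0.343).

(0.273, 0.343)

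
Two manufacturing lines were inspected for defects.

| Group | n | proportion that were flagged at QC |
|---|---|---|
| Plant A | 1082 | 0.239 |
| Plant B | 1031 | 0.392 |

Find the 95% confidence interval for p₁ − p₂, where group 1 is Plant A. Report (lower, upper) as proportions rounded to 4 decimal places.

(-0.1922, -0.1138)

Each SE is √(p̂(1−p̂)/n): √(0.2390·0.7610/1082) = 0.01297 and √(0.3920·0.6080/1031) = 0.01520.
SE(p̂₁ − p̂₂) = √(SE₁² + SE₂²) = √(0.0001682209 + 0.00023104) = 0.01998, since the two samples are independent.
At 95% confidence z* = 1.960; margin = 1.960 × 0.01998 = 0.03916.
The difference is 0.2390 − 0.3920 = -0.1530, so the interval is -0.1530 ± 0.03916 = (-0.1922, -0.1138).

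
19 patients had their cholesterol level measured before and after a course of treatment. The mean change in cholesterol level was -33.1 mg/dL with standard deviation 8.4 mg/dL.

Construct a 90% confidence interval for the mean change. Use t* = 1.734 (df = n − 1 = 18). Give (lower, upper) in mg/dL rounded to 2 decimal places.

This is a matched-pairs design, so SE = s_d/√n = 8.4/√19 = 1.9271.
Margin = 1.734 × 1.9271 = 3.3416; the interval is -33.1 ± 3.3416 = (-36.44, -29.76).

(-36.44, -29.76)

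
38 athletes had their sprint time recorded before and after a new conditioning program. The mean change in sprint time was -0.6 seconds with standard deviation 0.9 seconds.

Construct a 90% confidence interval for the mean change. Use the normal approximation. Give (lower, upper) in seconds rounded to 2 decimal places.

This is a matched-pairs design, so SE = s_d/√n = 0.9/√38 = 0.1460.
Margin = 1.645 × 0.1460 = 0.2402; the interval is -0.6 ± 0.2402 = (-0.84, -0.36).

(-0.84, -0.36)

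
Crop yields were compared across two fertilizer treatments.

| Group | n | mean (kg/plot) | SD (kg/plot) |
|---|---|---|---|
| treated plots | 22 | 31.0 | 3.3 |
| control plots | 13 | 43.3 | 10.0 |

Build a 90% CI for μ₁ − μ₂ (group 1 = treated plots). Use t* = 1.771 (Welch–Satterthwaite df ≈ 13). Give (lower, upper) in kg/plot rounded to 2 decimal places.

(-17.37, -7.23)

Standard errors of each mean: 3.3/√22 = 0.7036 and 10.0/√13 = 2.7735.
SE(x̄₁ − x̄₂) = √(0.7036² + 2.7735²) = 2.8614 for independent samples with unequal variances.
With t* = 1.771, the margin is 1.771 × 2.8614 = 5.0675.
x̄₁ − x̄₂ = 31.0 − 43.3 = -12.3000; the interval is -12.3000 ± 5.0675 = (-17.37, -7.23).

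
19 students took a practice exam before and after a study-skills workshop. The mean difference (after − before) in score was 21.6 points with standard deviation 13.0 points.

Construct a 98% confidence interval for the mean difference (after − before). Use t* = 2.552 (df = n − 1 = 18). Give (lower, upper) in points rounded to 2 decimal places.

(13.99, 29.21)

Paired design: SE = s_d/√n = 13.0/√19 = 2.9824.
t* = 2.552; margin of error = 2.552 × 2.9824 = 7.6111.
21.6 ± 7.6111 → (13.99, 29.21).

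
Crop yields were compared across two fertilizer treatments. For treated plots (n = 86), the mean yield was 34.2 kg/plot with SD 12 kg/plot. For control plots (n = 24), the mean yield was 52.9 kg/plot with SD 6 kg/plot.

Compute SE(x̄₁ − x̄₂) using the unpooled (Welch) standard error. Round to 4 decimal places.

SE₁ = s₁/√n₁ = 12/√86 = 1.2940; SE₂ = 6/√24 = 1.2247.
Independent samples, unequal variances: SE_diff = √(SE₁² + SE₂²) = √(1.674436 + 1.49989009) = 1.7817.

1.7817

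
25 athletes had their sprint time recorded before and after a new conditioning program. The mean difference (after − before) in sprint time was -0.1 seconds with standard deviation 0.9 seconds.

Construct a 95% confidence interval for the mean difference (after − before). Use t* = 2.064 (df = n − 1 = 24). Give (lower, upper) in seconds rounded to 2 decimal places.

Paired design: SE = s_d/√n = 0.9/√25 = 0.1800.
t* = 2.064; margin of error = 2.064 × 0.1800 = 0.3715.
-0.1 ± 0.3715 → (-0.47, 0.27).

(-0.47, 0.27)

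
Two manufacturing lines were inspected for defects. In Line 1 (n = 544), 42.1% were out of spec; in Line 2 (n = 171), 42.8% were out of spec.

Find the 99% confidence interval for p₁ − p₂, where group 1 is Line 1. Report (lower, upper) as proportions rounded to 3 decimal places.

Each SE is √(p̂(1−p̂)/n): √(0.4210·0.5790/544) = 0.02117 and √(0.4280·0.5720/171) = 0.03784.
SE(p̂₁ − p̂₂) = √(SE₁² + SE₂²) = √(0.0004481689 + 0.0014318656) = 0.04336, since the two samples are independent.
At 99% confidence z* = 2.576; margin = 2.576 × 0.04336 = 0.11170.
The difference is 0.4210 − 0.4280 = -0.0070, so the interval is -0.0070 ± 0.11170 = (-0.119, 0.105).

(-0.119, 0.105)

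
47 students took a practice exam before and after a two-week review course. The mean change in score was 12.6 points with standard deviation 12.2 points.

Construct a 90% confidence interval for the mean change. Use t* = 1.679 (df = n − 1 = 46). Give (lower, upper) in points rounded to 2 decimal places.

(9.61, 15.59)

This is a matched-pairs design, so SE = s_d/√n = 12.2/√47 = 1.7796.
Margin = 1.679 × 1.7796 = 2.9879; the interval is 12.6 ± 2.9879 = (9.61, 15.59).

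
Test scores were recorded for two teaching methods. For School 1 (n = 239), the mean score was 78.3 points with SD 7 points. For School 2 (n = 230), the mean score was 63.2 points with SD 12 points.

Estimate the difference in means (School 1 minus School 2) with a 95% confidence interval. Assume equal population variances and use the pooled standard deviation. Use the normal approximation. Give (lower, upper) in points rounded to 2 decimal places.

(13.33, 16.87)

Pooled variance s_p² = [238·7² + 229·12²] / (239+230−2) = 95.5846, so s_p = 9.7767.
SE_diff = s_p·√(1/n₁ + 1/n₂) = 9.7767·√(1/239 + 1/230) = 0.9031.
z* = 1.960; margin = 1.960 × 0.9031 = 1.7701.
Difference = 78.3 − 63.2 = 15.1000.
15.1000 ± 1.7701 → (13.33, 16.87).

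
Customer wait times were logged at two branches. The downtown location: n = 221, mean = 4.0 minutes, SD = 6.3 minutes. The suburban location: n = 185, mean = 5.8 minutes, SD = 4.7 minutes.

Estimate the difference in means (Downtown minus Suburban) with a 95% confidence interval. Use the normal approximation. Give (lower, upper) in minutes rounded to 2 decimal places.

Standard errors of each mean: 6.3/√221 = 0.4238 and 4.7/√185 = 0.3456.
SE(x̄₁ − x̄₂) = √(0.4238² + 0.3456²) = 0.5469 for independent samples with unequal variances.
With z* = 1.960, the margin is 1.960 × 0.5469 = 1.0719.
x̄₁ − x̄₂ = 4.0 − 5.8 = -1.8000; the interval is -1.8000 ± 1.0719 = (-2.87, -0.73).

(-2.87, -0.73)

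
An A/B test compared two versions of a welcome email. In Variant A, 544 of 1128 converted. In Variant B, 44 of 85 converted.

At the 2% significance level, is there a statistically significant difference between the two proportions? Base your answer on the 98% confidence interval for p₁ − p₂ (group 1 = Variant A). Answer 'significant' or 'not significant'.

not significant

First, p̂₁ = 544/1128 = 0.4823; p̂₂ = 44/85 = 0.5176.
The two standard errors are √(0.4823×0.5177/1128) = 0.01488 and √(0.5176×0.4824/85) = 0.05420.
Because the samples are independent, SE_diff = √(0.01488² + 0.05420²) = 0.05621.
Using z* = 2.326 for 98%, ME = 2.326 × 0.05621 = 0.13074.
p̂₁ − p̂₂ = -0.0353; interval -0.0353 ± 0.13074 gives (-0.16604, 0.09544).
The interval (-0.16604, 0.09544) contains 0, so the difference is not significant.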